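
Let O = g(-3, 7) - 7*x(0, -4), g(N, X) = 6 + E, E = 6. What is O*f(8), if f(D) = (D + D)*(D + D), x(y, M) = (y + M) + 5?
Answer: 1280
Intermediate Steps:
x(y, M) = 5 + M + y (x(y, M) = (M + y) + 5 = 5 + M + y)
g(N, X) = 12 (g(N, X) = 6 + 6 = 12)
f(D) = 4*D**2 (f(D) = (2*D)*(2*D) = 4*D**2)
O = 5 (O = 12 - 7*(5 - 4 + 0) = 12 - 7*1 = 12 - 7 = 5)
O*f(8) = 5*(4*8**2) = 5*(4*64) = 5*256 = 1280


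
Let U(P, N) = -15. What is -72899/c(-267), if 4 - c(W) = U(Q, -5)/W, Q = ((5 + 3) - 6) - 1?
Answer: -6488011/351 ≈ -18484.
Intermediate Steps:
Q = 1 (Q = (8 - 6) - 1 = 2 - 1 = 1)
c(W) = 4 + 15/W (c(W) = 4 - (-15)/W = 4 + 15/W)
-72899/c(-267) = -72899/(4 + 15/(-267)) = -72899/(4 + 15*(-1/267)) = -72899/(4 - 5/89) = -72899/351/89 = -72899*89/351 = -6488011/351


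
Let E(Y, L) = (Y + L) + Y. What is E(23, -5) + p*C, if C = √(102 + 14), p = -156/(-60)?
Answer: 41 + 26*√29/5 ≈ 69.003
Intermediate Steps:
E(Y, L) = L + 2*Y (E(Y, L) = (L + Y) + Y = L + 2*Y)
p = 13/5 (p = -156*(-1/60) = 13/5 ≈ 2.6000)
C = 2*√29 (C = √116 = 2*√29 ≈ 10.770)
E(23, -5) + p*C = (-5 + 2*23) + 13*(2*√29)/5 = (-5 + 46) + 26*√29/5 = 41 + 26*√29/5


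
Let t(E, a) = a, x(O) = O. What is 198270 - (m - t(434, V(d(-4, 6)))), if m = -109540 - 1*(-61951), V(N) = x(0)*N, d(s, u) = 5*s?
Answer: 245859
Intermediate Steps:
V(N) = 0 (V(N) = 0*N = 0)
m = -47589 (m = -109540 + 61951 = -47589)
198270 - (m - t(434, V(d(-4, 6)))) = 198270 - (-47589 - 1*0) = 198270 - (-47589 + 0) = 198270 - 1*(-47589) = 198270 + 47589 = 245859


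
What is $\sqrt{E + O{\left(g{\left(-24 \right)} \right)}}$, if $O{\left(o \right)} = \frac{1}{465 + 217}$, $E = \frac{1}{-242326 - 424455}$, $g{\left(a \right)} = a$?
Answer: $\frac{3 \sqrt{33656105699062}}{454744642} \approx 0.038272$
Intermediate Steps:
$E = - \frac{1}{666781}$ ($E = \frac{1}{-666781} = - \frac{1}{666781} \approx -1.4997 \cdot 10^{-6}$)
$O{\left(o \right)} = \frac{1}{682}$
$\sqrt{E + O{\left(g{\left(-24 \right)} \right)}} = \sqrt{- \frac{1}{666781} + \frac{1}{682}} = \sqrt{\frac{666099}{454744642}} = \frac{3 \sqrt{33656105699062}}{454744642}$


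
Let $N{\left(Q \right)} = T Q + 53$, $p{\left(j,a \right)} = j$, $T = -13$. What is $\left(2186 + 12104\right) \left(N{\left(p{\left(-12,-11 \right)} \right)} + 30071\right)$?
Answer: $432701200$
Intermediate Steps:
$N{\left(Q \right)} = 53 - 13 Q$ ($N{\left(Q \right)} = - 13 Q + 53 = 53 - 13 Q$)
$\left(2186 + 12104\right) \left(N{\left(p{\left(-12,-11 \right)} \right)} + 30071\right) = \left(2186 + 12104\right) \left(\left(53 - -156\right) + 30071\right) = 14290 \left(\left(53 + 156\right) + 30071\right) = 14290 \left(209 + 30071\right) = 14290 \cdot 30280 = 432701200$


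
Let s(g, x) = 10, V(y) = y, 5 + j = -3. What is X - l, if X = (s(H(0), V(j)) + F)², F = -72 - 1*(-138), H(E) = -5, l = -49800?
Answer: 55576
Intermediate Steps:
j = -8 (j = -5 - 3 = -8)
F = 66 (F = -72 + 138 = 66)
X = 5776 (X = (10 + 66)² = 76² = 5776)
X - l = 5776 - 1*(-49800) = 5776 + 49800 = 55576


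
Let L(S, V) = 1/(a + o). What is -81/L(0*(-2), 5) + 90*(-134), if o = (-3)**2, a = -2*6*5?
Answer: -7929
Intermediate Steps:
a = -60 (a = -12*5 = -60)
o = 9
L(S, V) = -1/51 (L(S, V) = 1/(-60 + 9) = 1/(-51) = -1/51)
-81/L(0*(-2), 5) + 90*(-134) = -81/(-1/51) + 90*(-134) = -81*(-51) - 12060 = 4131 - 12060 = -7929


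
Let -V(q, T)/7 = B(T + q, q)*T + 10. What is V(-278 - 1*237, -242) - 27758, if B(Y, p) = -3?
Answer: -32910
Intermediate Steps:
V(q, T) = -70 + 21*T (V(q, T) = -7*(-3*T + 10) = -7*(10 - 3*T) = -70 + 21*T)
V(-278 - 1*237, -242) - 27758 = (-70 + 21*(-242)) - 27758 = (-70 - 5082) - 27758 = -5152 - 27758 = -32910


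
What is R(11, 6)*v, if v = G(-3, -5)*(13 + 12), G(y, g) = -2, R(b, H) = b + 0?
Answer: -550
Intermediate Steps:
R(b, H) = b
v = -50 (v = -2*(13 + 12) = -2*25 = -50)
R(11, 6)*v = 11*(-50) = -550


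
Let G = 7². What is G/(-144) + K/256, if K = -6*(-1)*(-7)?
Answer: -581/1152 ≈ -0.50434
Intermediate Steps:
K = -42 (K = 6*(-7) = -42)
G = 49
G/(-144) + K/256 = 49/(-144) - 42/256 = 49*(-1/144) - 42*1/256 = -49/144 - 21/128 = -581/1152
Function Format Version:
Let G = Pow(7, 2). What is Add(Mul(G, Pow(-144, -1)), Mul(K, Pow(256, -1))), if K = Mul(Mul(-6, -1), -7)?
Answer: Rational(-581, 1152) ≈ -0.50434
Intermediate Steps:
K = -42 (K = Mul(6, -7) = -42)
G = 49
Add(Mul(G, Pow(-144, -1)), Mul(K, Pow(256, -1))) = Add(Mul(49, Pow(-144, -1)), Mul(-42, Pow(256, -1))) = Add(Mul(49, Rational(-1, 144)), Mul(-42, Rational(1, 256))) = Add(Rational(-49, 144), Rational(-21, 128)) = Rational(-581, 1152)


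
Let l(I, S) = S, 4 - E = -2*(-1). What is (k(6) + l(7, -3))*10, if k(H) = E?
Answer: -10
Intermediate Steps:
E = 2 (E = 4 - (-2)*(-1) = 4 - 1*2 = 4 - 2 = 2)
k(H) = 2
(k(6) + l(7, -3))*10 = (2 - 3)*10 = -1*10 = -10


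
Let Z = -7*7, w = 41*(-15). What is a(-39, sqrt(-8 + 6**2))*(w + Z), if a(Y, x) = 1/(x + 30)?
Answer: -2490/109 + 166*sqrt(7)/109 ≈ -18.815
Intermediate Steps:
a(Y, x) = 1/(30 + x)
w = -615
Z = -49
a(-39, sqrt(-8 + 6**2))*(w + Z) = (-615 - 49)/(30 + sqrt(-8 + 6**2)) = -664/(30 + sqrt(-8 + 36)) = -664/(30 + sqrt(28)) = -664/(30 + 2*sqrt(7))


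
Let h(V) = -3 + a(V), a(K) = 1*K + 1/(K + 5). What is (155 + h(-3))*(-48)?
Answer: -7176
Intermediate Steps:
a(K) = K + 1/(5 + K)
h(V) = -3 + (1 + V² + 5*V)/(5 + V)
(155 + h(-3))*(-48) = (155 + (-14 + (-3)² + 2*(-3))/(5 - 3))*(-48) = (155 + (-14 + 9 - 6)/2)*(-48) = (155 + (½)*(-11))*(-48) = (155 - 11/2)*(-48) = (299/2)*(-48) = -7176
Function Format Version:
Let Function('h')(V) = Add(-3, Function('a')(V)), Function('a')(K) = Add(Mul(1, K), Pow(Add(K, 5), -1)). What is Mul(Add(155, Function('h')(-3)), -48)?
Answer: -7176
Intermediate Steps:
Function('a')(K) = Add(K, Pow(Add(5, K), -1))
Function('h')(V) = Add(-3, Mul(Pow(Add(5, V), -1), Add(1, Pow(V, 2), Mul(5, V))))
Mul(Add(155, Function('h')(-3)), -48) = Mul(Add(155, Mul(Pow(Add(5, -3), -1), Add(-14, Pow(-3, 2), Mul(2, -3)))), -48) = Mul(Add(155, Mul(Pow(2, -1), Add(-14, 9, -6))), -48) = Mul(Add(155, Mul(Rational(1, 2), -11)), -48) = Mul(Add(155, Rational(-11, 2)), -48) = Mul(Rational(299, 2), -48) = -7176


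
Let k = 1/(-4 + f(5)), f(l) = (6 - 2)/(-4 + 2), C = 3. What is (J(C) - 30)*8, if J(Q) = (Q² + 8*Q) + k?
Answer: 68/3 ≈ 22.667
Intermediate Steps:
f(l) = -2 (f(l) = 4/(-2) = 4*(-½) = -2)
k = -⅙ (k = 1/(-4 - 2) = 1/(-6) = -⅙ ≈ -0.16667)
J(Q) = -⅙ + Q² + 8*Q (J(Q) = (Q² + 8*Q) - ⅙ = -⅙ + Q² + 8*Q)
(J(C) - 30)*8 = ((-⅙ + 3² + 8*3) - 30)*8 = ((-⅙ + 9 + 24) - 30)*8 = (197/6 - 30)*8 = (17/6)*8 = 68/3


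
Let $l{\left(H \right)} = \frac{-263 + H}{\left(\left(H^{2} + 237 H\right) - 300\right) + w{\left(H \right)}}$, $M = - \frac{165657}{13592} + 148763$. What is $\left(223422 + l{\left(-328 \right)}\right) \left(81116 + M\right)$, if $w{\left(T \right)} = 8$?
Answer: $\frac{6877172823566132717}{133908384} \approx 5.1357 \cdot 10^{10}$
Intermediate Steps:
$M = \frac{2021821039}{13592}$ ($M = \left(-165657\right) \frac{1}{13592} + 148763 = - \frac{165657}{13592} + 148763 = \frac{2021821039}{13592} \approx 1.4875 \cdot 10^{5}$)
$l{\left(H \right)} = \frac{-263 + H}{-292 + H^{2} + 237 H}$ ($l{\left(H \right)} = \frac{-263 + H}{\left(\left(H^{2} + 237 H\right) - 300\right) + 8} = \frac{-263 + H}{\left(-300 + H^{2} + 237 H\right) + 8} = \frac{-263 + H}{-292 + H^{2} + 237 H}$)
$\left(223422 + l{\left(-328 \right)}\right) \left(81116 + M\right) = \left(223422 + \frac{-263 - 328}{-292 + \left(-328\right)^{2} + 237 \left(-328\right)}\right) \left(81116 + \frac{2021821039}{13592}\right) = \left(223422 + \frac{1}{-292 + 107584 - 77736} \left(-591\right)\right) \frac{3124349711}{13592} = \left(223422 + \frac{1}{29556} \left(-591\right)\right) \frac{3124349711}{13592} = \left(223422 - \frac{197}{9852}\right) \frac{3124349711}{13592} = \frac{2201153347}{9852} \cdot \frac{3124349711}{13592} = \frac{6877172823566132717}{133908384}$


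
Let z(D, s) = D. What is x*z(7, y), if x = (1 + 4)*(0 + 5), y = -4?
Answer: 175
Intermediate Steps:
x = 25 (x = 5*5 = 25)
x*z(7, y) = 25*7 = 175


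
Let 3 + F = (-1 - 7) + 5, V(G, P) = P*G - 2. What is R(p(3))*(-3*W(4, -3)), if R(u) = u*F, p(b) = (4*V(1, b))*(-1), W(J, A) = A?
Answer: 216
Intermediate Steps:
V(G, P) = -2 + G*P (V(G, P) = G*P - 2 = -2 + G*P)
p(b) = 8 - 4*b (p(b) = (4*(-2 + 1*b))*(-1) = (4*(-2 + b))*(-1) = (-8 + 4*b)*(-1) = 8 - 4*b)
F = -6 (F = -3 + ((-1 - 7) + 5) = -3 + (-8 + 5) = -3 - 3 = -6)
R(u) = -6*u (R(u) = u*(-6) = -6*u)
R(p(3))*(-3*W(4, -3)) = (-6*(8 - 4*3))*(-3*(-3)) = -6*(8 - 12)*9 = -6*(-4)*9 = 24*9 = 216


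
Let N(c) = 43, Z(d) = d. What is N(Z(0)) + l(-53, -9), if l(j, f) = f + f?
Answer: 25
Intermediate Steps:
l(j, f) = 2*f
N(Z(0)) + l(-53, -9) = 43 + 2*(-9) = 43 - 18 = 25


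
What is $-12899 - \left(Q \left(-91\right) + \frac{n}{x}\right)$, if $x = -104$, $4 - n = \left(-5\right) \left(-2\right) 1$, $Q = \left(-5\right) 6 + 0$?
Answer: $- \frac{812711}{52} \approx -15629.0$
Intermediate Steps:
$Q = -30$ ($Q = -30 + 0 = -30$)
$n = -6$ ($n = 4 - \left(-5\right) \left(-2\right) 1 = 4 - 10 \cdot 1 = 4 - 10 = -6$)
$-12899 - \left(Q \left(-91\right) + \frac{n}{x}\right) = -12899 - \left(\left(-30\right) \left(-91\right) - \frac{6}{-104}\right) = -12899 - \left(2730 - - \frac{3}{52}\right) = -12899 - \left(2730 + \frac{3}{52}\right) = -12899 - \frac{141963}{52} = - \frac{812711}{52}$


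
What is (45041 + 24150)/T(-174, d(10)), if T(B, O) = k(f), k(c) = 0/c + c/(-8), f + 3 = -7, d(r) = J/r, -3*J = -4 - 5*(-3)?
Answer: 276764/5 ≈ 55353.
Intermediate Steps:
J = -11/3 (J = -(-4 - 5*(-3))/3 = -(-4 + 15)/3 = -⅓*11 = -11/3 ≈ -3.6667)
d(r) = -11/(3*r)
f = -10 (f = -3 - 7 = -10)
k(c) = -c/8 (k(c) = 0 + c*(-⅛) = 0 - c/8 = -c/8)
T(B, O) = 5/4 (T(B, O) = -⅛*(-10) = 5/4)
(45041 + 24150)/T(-174, d(10)) = (45041 + 24150)/(5/4) = 69191*(⅘) = 276764/5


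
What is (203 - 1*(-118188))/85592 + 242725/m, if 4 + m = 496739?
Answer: 1224373409/654100648 ≈ 1.8718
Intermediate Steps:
m = 496735 (m = -4 + 496739 = 496735)
(203 - 1*(-118188))/85592 + 242725/m = (203 - 1*(-118188))/85592 + 242725/496735 = (203 + 118188)*(1/85592) + 242725*(1/496735) = 118391*(1/85592) + 48545/99347 = 9107/6584 + 48545/99347 = 1224373409/654100648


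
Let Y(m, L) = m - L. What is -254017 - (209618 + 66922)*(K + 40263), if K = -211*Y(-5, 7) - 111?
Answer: -11804087377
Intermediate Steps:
K = 2421 (K = -211*(-5 - 1*7) - 111 = -211*(-5 - 7) - 111 = -211*(-12) - 111 = 2532 - 111 = 2421)
-254017 - (209618 + 66922)*(K + 40263) = -254017 - (209618 + 66922)*(2421 + 40263) = -254017 - 276540*42684 = -254017 - 1*11803833360 = -254017 - 11803833360 = -11804087377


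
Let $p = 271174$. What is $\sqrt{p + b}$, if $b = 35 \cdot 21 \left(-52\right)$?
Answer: $\sqrt{232954} \approx 482.65$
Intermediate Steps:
$b = -38220$ ($b = 735 \left(-52\right) = -38220$)
$\sqrt{p + b} = \sqrt{271174 - 38220} = \sqrt{232954}$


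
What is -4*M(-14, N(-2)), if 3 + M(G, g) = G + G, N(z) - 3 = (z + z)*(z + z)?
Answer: 124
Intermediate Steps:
N(z) = 3 + 4*z² (N(z) = 3 + (z + z)*(z + z) = 3 + (2*z)*(2*z) = 3 + 4*z²)
M(G, g) = -3 + 2*G (M(G, g) = -3 + (G + G) = -3 + 2*G)
-4*M(-14, N(-2)) = -4*(-3 + 2*(-14)) = -4*(-3 - 28) = -4*(-31) = 124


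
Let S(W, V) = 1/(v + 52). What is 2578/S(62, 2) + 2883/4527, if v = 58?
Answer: 427923181/1509 ≈ 2.8358e+5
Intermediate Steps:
S(W, V) = 1/110 (S(W, V) = 1/(58 + 52) = 1/110)
2578/S(62, 2) + 2883/4527 = 2578/(1/110) + 2883/4527 = 2578*110 + 2883*(1/4527) = 283580 + 961/1509 = 427923181/1509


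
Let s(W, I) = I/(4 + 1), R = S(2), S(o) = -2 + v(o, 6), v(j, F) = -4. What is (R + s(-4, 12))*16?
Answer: -288/5 ≈ -57.600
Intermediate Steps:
S(o) = -6 (S(o) = -2 - 4 = -6)
R = -6
s(W, I) = I/5
(R + s(-4, 12))*16 = (-6 + (1/5)*12)*16 = (-6 + 12/5)*16 = -18/5*16 = -288/5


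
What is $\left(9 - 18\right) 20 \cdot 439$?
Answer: $-79020$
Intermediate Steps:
$\left(9 - 18\right) 20 \cdot 439 = \left(-9\right) 20 \cdot 439 = \left(-180\right) 439 = -79020$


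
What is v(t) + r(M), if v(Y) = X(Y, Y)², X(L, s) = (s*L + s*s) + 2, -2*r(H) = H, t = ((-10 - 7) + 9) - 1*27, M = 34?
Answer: 6012287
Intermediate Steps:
t = -35 (t = (-17 + 9) - 27 = -8 - 27 = -35)
r(H) = -H/2
X(L, s) = 2 + s² + L*s (X(L, s) = (L*s + s²) + 2 = (s² + L*s) + 2 = 2 + s² + L*s)
v(Y) = (2 + 2*Y²)² (v(Y) = (2 + Y² + Y*Y)² = (2 + Y² + Y²)² = (2 + 2*Y²)²)
v(t) + r(M) = 4*(1 + (-35)²)² - ½*34 = 4*(1 + 1225)² - 17 = 4*1226² - 17 = 4*1503076 - 17 = 6012304 - 17 = 6012287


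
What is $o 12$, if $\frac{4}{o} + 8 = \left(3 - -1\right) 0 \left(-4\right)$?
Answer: $-6$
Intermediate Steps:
$o = - \frac{1}{2}$ ($o = \frac{4}{-8 + \left(3 - -1\right) 0 \left(-4\right)} = \frac{4}{-8 + \left(3 + 1\right) 0 \left(-4\right)} = \frac{4}{-8 + 4 \cdot 0 \left(-4\right)} = \frac{4}{-8 + 0 \left(-4\right)} = \frac{4}{-8 + 0} = \frac{4}{-8} = 4 \left(- \frac{1}{8}\right) = - \frac{1}{2} \approx -0.5$)
$o 12 = \left(- \frac{1}{2}\right) 12 = -6$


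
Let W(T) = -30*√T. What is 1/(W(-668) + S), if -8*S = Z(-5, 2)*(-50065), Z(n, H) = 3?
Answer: 80104/1506467655 + 256*I*√167/1506467655 ≈ 5.3173e-5 + 2.196e-6*I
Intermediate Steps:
S = 150195/8 (S = -3*(-50065)/8 = -⅛*(-150195) = 150195/8 ≈ 18774.)
1/(W(-668) + S) = 1/(-60*I*√167 + 150195/8) = 1/(150195/8 - 60*I*√167)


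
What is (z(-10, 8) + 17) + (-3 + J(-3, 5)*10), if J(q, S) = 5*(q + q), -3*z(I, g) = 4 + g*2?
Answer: -878/3 ≈ -292.67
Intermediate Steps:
z(I, g) = -4/3 - 2*g/3 (z(I, g) = -(4 + g*2)/3 = -(4 + 2*g)/3 = -4/3 - 2*g/3)
J(q, S) = 10*q (J(q, S) = 5*(2*q) = 10*q)
(z(-10, 8) + 17) + (-3 + J(-3, 5)*10) = ((-4/3 - ⅔*8) + 17) + (-3 + (10*(-3))*10) = ((-4/3 - 16/3) + 17) + (-3 - 30*10) = (-20/3 + 17) + (-3 - 300) = 31/3 - 303 = -878/3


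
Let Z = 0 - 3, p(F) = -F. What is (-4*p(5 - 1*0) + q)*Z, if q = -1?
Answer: -57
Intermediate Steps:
Z = -3
(-4*p(5 - 1*0) + q)*Z = (-(-4)*(5 - 1*0) - 1)*(-3) = (-(-4)*(5 + 0) - 1)*(-3) = (-(-4)*5 - 1)*(-3) = (-4*(-5) - 1)*(-3) = (20 - 1)*(-3) = 19*(-3) = -57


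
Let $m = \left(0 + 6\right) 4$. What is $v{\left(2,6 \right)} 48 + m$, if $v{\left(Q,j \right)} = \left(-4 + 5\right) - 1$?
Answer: $24$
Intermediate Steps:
$v{\left(Q,j \right)} = 0$ ($v{\left(Q,j \right)} = 1 - 1 = 0$)
$m = 24$ ($m = 6 \cdot 4 = 24$)
$v{\left(2,6 \right)} 48 + m = 0 \cdot 48 + 24 = 0 + 24 = 24$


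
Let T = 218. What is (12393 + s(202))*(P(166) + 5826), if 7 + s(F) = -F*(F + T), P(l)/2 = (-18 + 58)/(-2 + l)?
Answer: -17308246244/41 ≈ -4.2215e+8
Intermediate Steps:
P(l) = 80/(-2 + l) (P(l) = 2*((-18 + 58)/(-2 + l)) = 2*(40/(-2 + l)) = 80/(-2 + l))
s(F) = -7 - F*(218 + F) (s(F) = -7 - F*(F + 218) = -7 - F*(218 + F))
(12393 + s(202))*(P(166) + 5826) = (12393 + (-7 - 1*202² - 218*202))*(80/(-2 + 166) + 5826) = (12393 + (-7 - 1*40804 - 44036))*(80/164 + 5826) = (12393 + (-7 - 40804 - 44036))*(80*(1/164) + 5826) = (12393 - 84847)*(20/41 + 5826) = -72454*238886/41 = -17308246244/41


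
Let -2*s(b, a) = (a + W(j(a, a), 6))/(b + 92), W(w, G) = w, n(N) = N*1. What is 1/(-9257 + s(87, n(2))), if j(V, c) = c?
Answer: -179/1657005 ≈ -0.00010803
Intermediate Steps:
n(N) = N
s(b, a) = -a/(92 + b) (s(b, a) = -(a + a)/(2*(b + 92)) = -2*a/(2*(92 + b)) = -a/(92 + b))
1/(-9257 + s(87, n(2))) = 1/(-9257 - 1*2/(92 + 87)) = 1/(-9257 - 1*2/179) = 1/(-9257 - 1*2*1/179) = 1/(-9257 - 2/179) = 1/(-1657005/179) = -179/1657005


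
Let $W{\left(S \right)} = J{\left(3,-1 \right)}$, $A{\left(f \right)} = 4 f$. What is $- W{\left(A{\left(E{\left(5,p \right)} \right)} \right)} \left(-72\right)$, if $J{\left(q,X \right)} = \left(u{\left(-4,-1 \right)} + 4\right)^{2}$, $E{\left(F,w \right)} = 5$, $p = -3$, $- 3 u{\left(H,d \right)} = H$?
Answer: $2048$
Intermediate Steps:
$u{\left(H,d \right)} = - \frac{H}{3}$
$J{\left(q,X \right)} = \frac{256}{9}$ ($J{\left(q,X \right)} = \left(\left(- \frac{1}{3}\right) \left(-4\right) + 4\right)^{2} = \left(\frac{4}{3} + 4\right)^{2} = \left(\frac{16}{3}\right)^{2} = \frac{256}{9}$)
$W{\left(S \right)} = \frac{256}{9}$
$- W{\left(A{\left(E{\left(5,p \right)} \right)} \right)} \left(-72\right) = \left(-1\right) \frac{256}{9} \left(-72\right) = \left(- \frac{256}{9}\right) \left(-72\right) = 2048$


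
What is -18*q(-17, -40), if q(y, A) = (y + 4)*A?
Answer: -9360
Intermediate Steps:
q(y, A) = A*(4 + y) (q(y, A) = (4 + y)*A = A*(4 + y))
-18*q(-17, -40) = -(-720)*(4 - 17) = -(-720)*(-13) = -18*520 = -9360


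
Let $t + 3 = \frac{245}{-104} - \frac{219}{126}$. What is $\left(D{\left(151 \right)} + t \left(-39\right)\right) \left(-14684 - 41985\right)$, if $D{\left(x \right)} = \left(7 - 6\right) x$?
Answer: $- \frac{1357165881}{56} \approx -2.4235 \cdot 10^{7}$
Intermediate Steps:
$D{\left(x \right)} = x$ ($D{\left(x \right)} = 1 x = x$)
$t = - \frac{15493}{2184}$ ($t = -3 + \left(\frac{245}{-104} - \frac{219}{126}\right) = -3 + \left(245 \left(- \frac{1}{104}\right) - \frac{73}{42}\right) = -3 - \frac{8941}{2184} = - \frac{15493}{2184} \approx -7.0939$)
$\left(D{\left(151 \right)} + t \left(-39\right)\right) \left(-14684 - 41985\right) = \left(151 - - \frac{15493}{56}\right) \left(-14684 - 41985\right) = \left(151 + \frac{15493}{56}\right) \left(-56669\right) = \frac{23949}{56} \left(-56669\right) = - \frac{1357165881}{56}$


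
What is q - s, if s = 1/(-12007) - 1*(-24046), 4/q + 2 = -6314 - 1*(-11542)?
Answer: -754426174759/31374291 ≈ -24046.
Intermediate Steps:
q = 2/2613 (q = 4/(-2 + (-6314 - 1*(-11542))) = 4/(-2 + (-6314 + 11542)) = 4/(-2 + 5228) = 4/5226 = 4*(1/5226) = 2/2613 ≈ 0.00076540)
s = 288720321/12007 (s = -1/12007 + 24046 = 288720321/12007 ≈ 24046.)
q - s = 2/2613 - 1*288720321/12007 = 2/2613 - 288720321/12007 = -754426174759/31374291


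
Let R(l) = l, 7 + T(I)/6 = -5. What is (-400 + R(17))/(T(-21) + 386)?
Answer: -383/314 ≈ -1.2197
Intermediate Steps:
T(I) = -72 (T(I) = -42 + 6*(-5) = -42 - 30 = -72)
(-400 + R(17))/(T(-21) + 386) = (-400 + 17)/(-72 + 386) = -383/314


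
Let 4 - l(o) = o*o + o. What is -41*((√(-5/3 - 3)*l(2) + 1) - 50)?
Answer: 2009 + 82*I*√42/3 ≈ 2009.0 + 177.14*I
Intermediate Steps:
l(o) = 4 - o - o² (l(o) = 4 - (o*o + o) = 4 - (o² + o) = 4 - (o + o²) = 4 + (-o - o²) = 4 - o - o²)
-41*((√(-5/3 - 3)*l(2) + 1) - 50) = -41*((√(-5/3 - 3)*(4 - 1*2 - 1*2²) + 1) - 50) = -41*((√(-5*⅓ - 3)*(4 - 2 - 1*4) + 1) - 50) = -41*((√(-5/3 - 3)*(4 - 2 - 4) + 1) - 50) = -41*((√(-14/3)*(-2) + 1) - 50) = -41*(((I*√42/3)*(-2) + 1) - 50) = -41*((-2*I*√42/3 + 1) - 50) = -41*((1 - 2*I*√42/3) - 50) = -41*(-49 - 2*I*√42/3) = 2009 + 82*I*√42/3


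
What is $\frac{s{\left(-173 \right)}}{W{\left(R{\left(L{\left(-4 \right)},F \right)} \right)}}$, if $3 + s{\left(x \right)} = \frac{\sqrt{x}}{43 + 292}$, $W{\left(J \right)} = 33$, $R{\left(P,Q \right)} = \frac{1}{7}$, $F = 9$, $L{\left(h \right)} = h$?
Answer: $- \frac{1}{11} + \frac{i \sqrt{173}}{11055} \approx -0.090909 + 0.0011898 i$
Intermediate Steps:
$R{\left(P,Q \right)} = \frac{1}{7}$
$s{\left(x \right)} = -3 + \frac{\sqrt{x}}{335}$ ($s{\left(x \right)} = -3 + \frac{\sqrt{x}}{43 + 292} = -3 + \frac{\sqrt{x}}{335}$)
$\frac{s{\left(-173 \right)}}{W{\left(R{\left(L{\left(-4 \right)},F \right)} \right)}} = \frac{-3 + \frac{\sqrt{-173}}{335}}{33} = \left(-3 + \frac{i \sqrt{173}}{335}\right) \frac{1}{33} = - \frac{1}{11} + \frac{i \sqrt{173}}{11055}$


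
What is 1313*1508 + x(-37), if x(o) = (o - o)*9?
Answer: 1980004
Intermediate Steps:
x(o) = 0 (x(o) = 0*9 = 0)
1313*1508 + x(-37) = 1313*1508 + 0 = 1980004 + 0 = 1980004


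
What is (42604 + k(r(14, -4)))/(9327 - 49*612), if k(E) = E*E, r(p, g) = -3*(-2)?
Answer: -42640/20661 ≈ -2.0638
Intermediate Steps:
r(p, g) = 6
k(E) = E**2
(42604 + k(r(14, -4)))/(9327 - 49*612) = (42604 + 6**2)/(9327 - 49*612) = (42604 + 36)/(9327 - 29988) = 42640/(-20661) = 42640*(-1/20661) = -42640/20661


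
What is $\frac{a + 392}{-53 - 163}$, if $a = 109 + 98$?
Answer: $- \frac{599}{216} \approx -2.7731$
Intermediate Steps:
$a = 207$
$\frac{a + 392}{-53 - 163} = \frac{207 + 392}{-53 - 163} = \frac{599}{-216} = 599 \left(- \frac{1}{216}\right) = - \frac{599}{216}$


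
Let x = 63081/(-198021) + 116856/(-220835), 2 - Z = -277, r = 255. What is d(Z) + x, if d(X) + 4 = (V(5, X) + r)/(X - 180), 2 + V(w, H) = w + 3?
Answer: -354574764582/160343214295 ≈ -2.2113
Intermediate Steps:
V(w, H) = 1 + w (V(w, H) = -2 + (w + 3) = -2 + (3 + w) = 1 + w)
Z = 279 (Z = 2 - 1*(-277) = 2 + 277 = 279)
x = -12356811537/14576655845 (x = 63081*(-1/198021) + 116856*(-1/220835) = -21027/66007 - 116856/220835 = -12356811537/14576655845 ≈ -0.84771)
d(X) = -4 + 261/(-180 + X) (d(X) = -4 + ((1 + 5) + 255)/(X - 180) = -4 + (6 + 255)/(-180 + X) = -4 + 261/(-180 + X))
d(Z) + x = (981 - 4*279)/(-180 + 279) - 12356811537/14576655845 = (981 - 1116)/99 - 12356811537/14576655845 = (1/99)*(-135) - 12356811537/14576655845 = -15/11 - 12356811537/14576655845 = -354574764582/160343214295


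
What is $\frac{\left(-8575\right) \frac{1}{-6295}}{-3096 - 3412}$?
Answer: $- \frac{1715}{8193572} \approx -0.00020931$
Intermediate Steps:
$\frac{\left(-8575\right) \frac{1}{-6295}}{-3096 - 3412} = \frac{\left(-8575\right) \left(- \frac{1}{6295}\right)}{-3096 - 3412} = \frac{1715}{1259 \left(-6508\right)} = \frac{1715}{1259} \left(- \frac{1}{6508}\right) = - \frac{1715}{8193572}$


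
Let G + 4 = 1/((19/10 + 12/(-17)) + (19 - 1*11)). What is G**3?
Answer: -224977583368/3818360547 ≈ -58.920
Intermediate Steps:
G = -6082/1563 (G = -4 + 1/((19/10 + 12/(-17)) + (19 - 1*11)) = -4 + 1/((19*(1/10) + 12*(-1/17)) + (19 - 11)) = -4 + 1/((19/10 - 12/17) + 8) = -4 + 1/(203/170 + 8) = -4 + 1/(1563/170) = -4 + 170/1563 = -6082/1563 ≈ -3.8912)
G**3 = (-6082/1563)**3 = -224977583368/3818360547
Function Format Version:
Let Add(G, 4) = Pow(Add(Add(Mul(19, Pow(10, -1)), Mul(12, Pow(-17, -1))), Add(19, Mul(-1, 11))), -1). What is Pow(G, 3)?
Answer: Rational(-224977583368, 3818360547) ≈ -58.920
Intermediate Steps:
G = Rational(-6082, 1563) (G = Add(-4, Pow(Add(Add(Mul(19, Pow(10, -1)), Mul(12, Pow(-17, -1))), Add(19, Mul(-1, 11))), -1)) = Add(-4, Pow(Add(Add(Mul(19, Rational(1, 10)), Mul(12, Rational(-1, 17))), Add(19, -11)), -1)) = Add(-4, Pow(Add(Add(Rational(19, 10), Rational(-12, 17)), 8), -1)) = Add(-4, Pow(Add(Rational(203, 170), 8), -1)) = Add(-4, Pow(Rational(1563, 170), -1)) = Add(-4, Rational(170, 1563)) = Rational(-6082, 1563) ≈ -3.8912)
Pow(G, 3) = Pow(Rational(-6082, 1563), 3) = Rational(-224977583368, 3818360547)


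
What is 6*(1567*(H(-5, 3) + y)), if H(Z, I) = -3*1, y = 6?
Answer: 28206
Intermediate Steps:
H(Z, I) = -3
6*(1567*(H(-5, 3) + y)) = 6*(1567*(-3 + 6)) = 6*(1567*3) = 6*4701 = 28206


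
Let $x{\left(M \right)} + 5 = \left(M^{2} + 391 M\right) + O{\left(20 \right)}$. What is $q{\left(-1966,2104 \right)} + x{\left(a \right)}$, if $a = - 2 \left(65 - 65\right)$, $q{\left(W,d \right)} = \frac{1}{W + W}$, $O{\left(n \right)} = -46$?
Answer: $- \frac{200533}{3932} \approx -51.0$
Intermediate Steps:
$q{\left(W,d \right)} = \frac{1}{2 W}$
$a = 0$ ($a = \left(-2\right) 0 = 0$)
$x{\left(M \right)} = -51 + M^{2} + 391 M$ ($x{\left(M \right)} = -5 - \left(46 - M^{2} - 391 M\right) = -5 + \left(-46 + M^{2} + 391 M\right) = -51 + M^{2} + 391 M$)
$q{\left(-1966,2104 \right)} + x{\left(a \right)} = \frac{1}{2 \left(-1966\right)} + \left(-51 + 0^{2} + 391 \cdot 0\right) = \frac{1}{2} \left(- \frac{1}{1966}\right) + \left(-51 + 0 + 0\right) = - \frac{1}{3932} - 51 = - \frac{200533}{3932}$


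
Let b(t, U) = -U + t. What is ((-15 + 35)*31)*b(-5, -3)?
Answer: -1240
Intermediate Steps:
b(t, U) = t - U
((-15 + 35)*31)*b(-5, -3) = ((-15 + 35)*31)*(-5 - 1*(-3)) = (20*31)*(-5 + 3) = 620*(-2) = -1240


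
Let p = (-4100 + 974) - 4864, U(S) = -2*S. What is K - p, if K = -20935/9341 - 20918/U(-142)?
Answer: 10497441491/1326422 ≈ 7914.1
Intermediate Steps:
K = -100670289/1326422 (K = -20935/9341 - 20918/((-2*(-142))) = -20935*1/9341 - 20918/284 = -20935/9341 - 20918*1/284 = -20935/9341 - 10459/142 = -100670289/1326422 ≈ -75.896)
p = -7990 (p = -3126 - 4864 = -7990)
K - p = -100670289/1326422 - 1*(-7990) = -100670289/1326422 + 7990 = 10497441491/1326422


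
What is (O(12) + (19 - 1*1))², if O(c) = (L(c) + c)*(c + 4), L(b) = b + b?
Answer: 352836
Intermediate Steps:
L(b) = 2*b
O(c) = 3*c*(4 + c) (O(c) = (2*c + c)*(c + 4) = (3*c)*(4 + c) = 3*c*(4 + c))
(O(12) + (19 - 1*1))² = (3*12*(4 + 12) + (19 - 1*1))² = (3*12*16 + (19 - 1))² = (576 + 18)² = 594² = 352836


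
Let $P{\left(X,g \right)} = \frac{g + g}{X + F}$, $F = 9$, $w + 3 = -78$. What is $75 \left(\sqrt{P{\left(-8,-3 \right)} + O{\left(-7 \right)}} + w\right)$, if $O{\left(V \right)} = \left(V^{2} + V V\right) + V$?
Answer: $-6075 + 75 \sqrt{85} \approx -5383.5$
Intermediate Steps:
$w = -81$ ($w = -3 - 78 = -81$)
$P{\left(X,g \right)} = \frac{2 g}{9 + X}$ ($P{\left(X,g \right)} = \frac{g + g}{X + 9} = \frac{2 g}{9 + X}$)
$O{\left(V \right)} = V + 2 V^{2}$ ($O{\left(V \right)} = \left(V^{2} + V^{2}\right) + V = 2 V^{2} + V = V + 2 V^{2}$)
$75 \left(\sqrt{P{\left(-8,-3 \right)} + O{\left(-7 \right)}} + w\right) = 75 \left(\sqrt{2 \left(-3\right) \frac{1}{9 - 8} - 7 \left(1 + 2 \left(-7\right)\right)} - 81\right) = 75 \left(\sqrt{2 \left(-3\right) 1^{-1} - 7 \left(1 - 14\right)} - 81\right) = 75 \left(\sqrt{2 \left(-3\right) 1 - -91} - 81\right) = 75 \left(\sqrt{-6 + 91} - 81\right) = 75 \left(\sqrt{85} - 81\right) = 75 \left(-81 + \sqrt{85}\right) = -6075 + 75 \sqrt{85}$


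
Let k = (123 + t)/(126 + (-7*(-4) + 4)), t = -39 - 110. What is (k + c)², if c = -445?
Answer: 1236788224/6241 ≈ 1.9817e+5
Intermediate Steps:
t = -149
k = -13/79 (k = (123 - 149)/(126 + (-7*(-4) + 4)) = -26/(126 + (28 + 4)) = -26/(126 + 32) = -26/158 = -26*1/158 = -13/79 ≈ -0.16456)
(k + c)² = (-13/79 - 445)² = (-35168/79)² = 1236788224/6241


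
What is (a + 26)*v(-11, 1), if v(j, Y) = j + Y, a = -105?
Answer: 790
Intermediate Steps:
v(j, Y) = Y + j
(a + 26)*v(-11, 1) = (-105 + 26)*(1 - 11) = -79*(-10) = 790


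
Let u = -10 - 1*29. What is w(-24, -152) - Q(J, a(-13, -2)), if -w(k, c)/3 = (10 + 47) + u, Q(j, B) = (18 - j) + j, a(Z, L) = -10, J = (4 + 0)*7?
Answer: -72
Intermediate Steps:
u = -39 (u = -10 - 29 = -39)
J = 28 (J = 4*7 = 28)
Q(j, B) = 18
w(k, c) = -54 (w(k, c) = -3*((10 + 47) - 39) = -3*(57 - 39) = -3*18 = -54)
w(-24, -152) - Q(J, a(-13, -2)) = -54 - 1*18 = -54 - 18 = -72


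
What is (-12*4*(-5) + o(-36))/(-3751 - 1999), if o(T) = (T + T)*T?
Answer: -1416/2875 ≈ -0.49252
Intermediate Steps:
o(T) = 2*T² (o(T) = (2*T)*T = 2*T²)
(-12*4*(-5) + o(-36))/(-3751 - 1999) = (-12*4*(-5) + 2*(-36)²)/(-3751 - 1999) = (-48*(-5) + 2*1296)/(-5750) = (240 + 2592)*(-1/5750) = 2832*(-1/5750) = -1416/2875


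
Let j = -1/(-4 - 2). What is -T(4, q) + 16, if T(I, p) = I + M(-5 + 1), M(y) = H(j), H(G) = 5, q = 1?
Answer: 7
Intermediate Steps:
j = ⅙ (j = -1/(-6) = -1*(-⅙) = ⅙ ≈ 0.16667)
M(y) = 5
T(I, p) = 5 + I (T(I, p) = I + 5 = 5 + I)
-T(4, q) + 16 = -(5 + 4) + 16 = -1*9 + 16 = -9 + 16 = 7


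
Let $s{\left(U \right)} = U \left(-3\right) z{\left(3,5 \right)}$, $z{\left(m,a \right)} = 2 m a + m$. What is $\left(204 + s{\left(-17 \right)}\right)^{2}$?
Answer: $3560769$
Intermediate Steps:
$z{\left(m,a \right)} = m + 2 a m$ ($z{\left(m,a \right)} = 2 a m + m = m + 2 a m$)
$s{\left(U \right)} = - 99 U$ ($s{\left(U \right)} = U \left(-3\right) 3 \left(1 + 2 \cdot 5\right) = - 3 U 3 \left(1 + 10\right) = - 3 U 3 \cdot 11 = - 3 U 33 = - 99 U$)
$\left(204 + s{\left(-17 \right)}\right)^{2} = \left(204 - -1683\right)^{2} = \left(204 + 1683\right)^{2} = 1887^{2} = 3560769$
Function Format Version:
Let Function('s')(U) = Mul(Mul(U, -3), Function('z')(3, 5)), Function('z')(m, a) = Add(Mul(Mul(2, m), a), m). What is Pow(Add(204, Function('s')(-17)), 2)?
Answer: 3560769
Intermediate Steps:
Function('z')(m, a) = Add(m, Mul(2, a, m)) (Function('z')(m, a) = Add(Mul(2, a, m), m) = Add(m, Mul(2, a, m)))
Function('s')(U) = Mul(-99, U) (Function('s')(U) = Mul(Mul(U, -3), Mul(3, Add(1, Mul(2, 5)))) = Mul(Mul(-3, U), Mul(3, Add(1, 10))) = Mul(Mul(-3, U), Mul(3, 11)) = Mul(Mul(-3, U), 33) = Mul(-99, U))
Pow(Add(204, Function('s')(-17)), 2) = Pow(Add(204, Mul(-99, -17)), 2) = Pow(Add(204, 1683), 2) = Pow(1887, 2) = 3560769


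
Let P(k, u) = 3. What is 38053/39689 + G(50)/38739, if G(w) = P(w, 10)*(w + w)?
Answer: 495347289/512504057 ≈ 0.96652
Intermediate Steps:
G(w) = 6*w (G(w) = 3*(w + w) = 3*(2*w) = 6*w)
38053/39689 + G(50)/38739 = 38053/39689 + (6*50)/38739 = 38053*(1/39689) + 300*(1/38739) = 38053/39689 + 100/12913 = 495347289/512504057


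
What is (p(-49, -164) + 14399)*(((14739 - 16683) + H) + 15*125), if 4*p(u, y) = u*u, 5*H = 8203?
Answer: 235728213/10 ≈ 2.3573e+7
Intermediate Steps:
H = 8203/5 (H = (1/5)*8203 = 8203/5 ≈ 1640.6)
p(u, y) = u**2/4 (p(u, y) = (u*u)/4 = u**2/4)
(p(-49, -164) + 14399)*(((14739 - 16683) + H) + 15*125) = ((1/4)*(-49)**2 + 14399)*(((14739 - 16683) + 8203/5) + 15*125) = ((1/4)*2401 + 14399)*((-1944 + 8203/5) + 1875) = (2401/4 + 14399)*(-1517/5 + 1875) = (59997/4)*(7858/5) = 235728213/10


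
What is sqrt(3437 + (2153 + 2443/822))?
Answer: sqrt(3779081706)/822 ≈ 74.786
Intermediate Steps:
sqrt(3437 + (2153 + 2443/822)) = sqrt(3437 + 1772209/822) = sqrt(4597423/822) = sqrt(3779081706)/822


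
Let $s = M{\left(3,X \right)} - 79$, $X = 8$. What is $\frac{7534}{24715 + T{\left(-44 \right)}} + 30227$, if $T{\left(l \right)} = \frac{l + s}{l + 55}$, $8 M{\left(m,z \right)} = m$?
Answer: $\frac{65712317145}{2173939} \approx 30227.0$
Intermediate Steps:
$M{\left(m,z \right)} = \frac{m}{8}$
$s = - \frac{629}{8}$ ($s = \frac{1}{8} \cdot 3 - 79 = \frac{3}{8} - 79 = - \frac{629}{8} \approx -78.625$)
$T{\left(l \right)} = \frac{- \frac{629}{8} + l}{55 + l}$ ($T{\left(l \right)} = \frac{l - \frac{629}{8}}{l + 55} = \frac{- \frac{629}{8} + l}{55 + l}$)
$\frac{7534}{24715 + T{\left(-44 \right)}} + 30227 = \frac{7534}{24715 + \frac{- \frac{629}{8} - 44}{55 - 44}} + 30227 = \frac{7534}{24715 + \frac{1}{11} \left(- \frac{981}{8}\right)} + 30227 = \frac{7534}{24715 - \frac{981}{88}} + 30227 = \frac{7534}{\frac{2173939}{88}} + 30227 = 7534 \cdot \frac{88}{2173939} + 30227 = \frac{662992}{2173939} + 30227 = \frac{65712317145}{2173939}$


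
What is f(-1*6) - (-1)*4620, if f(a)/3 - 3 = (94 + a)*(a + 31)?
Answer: 11229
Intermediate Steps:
f(a) = 9 + 3*(31 + a)*(94 + a) (f(a) = 9 + 3*((94 + a)*(a + 31)) = 9 + 3*((94 + a)*(31 + a)) = 9 + 3*((31 + a)*(94 + a)) = 9 + 3*(31 + a)*(94 + a))
f(-1*6) - (-1)*4620 = (8751 + 3*(-1*6)**2 + 375*(-1*6)) - (-1)*4620 = (8751 + 3*(-6)**2 + 375*(-6)) - 1*(-4620) = (8751 + 3*36 - 2250) + 4620 = (8751 + 108 - 2250) + 4620 = 6609 + 4620 = 11229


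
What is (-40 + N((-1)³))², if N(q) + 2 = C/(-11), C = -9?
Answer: 205209/121 ≈ 1695.9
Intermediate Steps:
N(q) = -13/11 (N(q) = -2 - 9/(-11) = -2 - 9*(-1/11) = -2 + 9/11 = -13/11)
(-40 + N((-1)³))² = (-40 - 13/11)² = (-453/11)² = 205209/121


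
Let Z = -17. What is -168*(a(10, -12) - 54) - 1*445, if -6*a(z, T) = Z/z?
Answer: 42897/5 ≈ 8579.4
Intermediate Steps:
a(z, T) = 17/(6*z) (a(z, T) = -(-17)/(6*z) = 17/(6*z))
-168*(a(10, -12) - 54) - 1*445 = -168*((17/6)/10 - 54) - 1*445 = -168*((17/6)*(⅒) - 54) - 445 = -168*(17/60 - 54) - 445 = -168*(-3223/60) - 445 = 45122/5 - 445 = 42897/5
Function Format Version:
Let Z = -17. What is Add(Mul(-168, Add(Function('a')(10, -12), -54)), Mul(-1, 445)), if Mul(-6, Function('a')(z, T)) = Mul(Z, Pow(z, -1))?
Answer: Rational(42897, 5) ≈ 8579.4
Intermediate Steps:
Function('a')(z, T) = Mul(Rational(17, 6), Pow(z, -1)) (Function('a')(z, T) = Mul(Rational(-1, 6), Mul(-17, Pow(z, -1))) = Mul(Rational(17, 6), Pow(z, -1)))
Add(Mul(-168, Add(Function('a')(10, -12), -54)), Mul(-1, 445)) = Add(Mul(-168, Add(Mul(Rational(17, 6), Pow(10, -1)), -54)), Mul(-1, 445)) = Add(Mul(-168, Add(Mul(Rational(17, 6), Rational(1, 10)), -54)), -445) = Add(Mul(-168, Add(Rational(17, 60), -54)), -445) = Add(Mul(-168, Rational(-3223, 60)), -445) = Add(Rational(45122, 5), -445) = Rational(42897, 5)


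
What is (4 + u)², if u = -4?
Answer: 0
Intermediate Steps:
(4 + u)² = (4 - 4)² = 0² = 0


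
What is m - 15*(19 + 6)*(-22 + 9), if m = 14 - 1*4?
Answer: 4885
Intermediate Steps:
m = 10 (m = 14 - 4 = 10)
m - 15*(19 + 6)*(-22 + 9) = 10 - 15*(19 + 6)*(-22 + 9) = 10 - 375*(-13) = 10 - 15*(-325) = 10 + 4875 = 4885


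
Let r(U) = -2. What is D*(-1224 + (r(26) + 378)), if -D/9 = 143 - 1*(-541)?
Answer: 5220288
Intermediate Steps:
D = -6156 (D = -9*(143 - 1*(-541)) = -9*(143 + 541) = -9*684 = -6156)
D*(-1224 + (r(26) + 378)) = -6156*(-1224 + (-2 + 378)) = -6156*(-1224 + 376) = -6156*(-848) = 5220288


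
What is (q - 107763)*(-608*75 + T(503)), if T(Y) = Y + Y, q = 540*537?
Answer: -8125784898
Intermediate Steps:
q = 289980
T(Y) = 2*Y
(q - 107763)*(-608*75 + T(503)) = (289980 - 107763)*(-608*75 + 2*503) = 182217*(-45600 + 1006) = 182217*(-44594) = -8125784898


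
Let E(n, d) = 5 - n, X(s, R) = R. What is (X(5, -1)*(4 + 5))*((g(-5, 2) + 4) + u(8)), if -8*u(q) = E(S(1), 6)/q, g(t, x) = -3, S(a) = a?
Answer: -135/16 ≈ -8.4375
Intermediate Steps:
u(q) = -1/(2*q) (u(q) = -(5 - 1*1)/(8*q) = -(5 - 1)/(8*q) = -1/(2*q))
(X(5, -1)*(4 + 5))*((g(-5, 2) + 4) + u(8)) = (-(4 + 5))*((-3 + 4) - ½/8) = (-1*9)*(1 - ½*⅛) = -9*(1 - 1/16) = -9*15/16 = -135/16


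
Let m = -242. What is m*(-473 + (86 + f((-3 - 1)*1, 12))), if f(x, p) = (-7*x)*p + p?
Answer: 9438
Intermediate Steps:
f(x, p) = p - 7*p*x (f(x, p) = -7*p*x + p = p - 7*p*x)
m*(-473 + (86 + f((-3 - 1)*1, 12))) = -242*(-473 + (86 + 12*(1 - 7*(-3 - 1)))) = -242*(-473 + (86 + 12*(1 - (-28)))) = -242*(-473 + (86 + 12*(1 - 7*(-4)))) = -242*(-473 + (86 + 12*(1 + 28))) = -242*(-473 + (86 + 12*29)) = -242*(-473 + (86 + 348)) = -242*(-473 + 434) = -242*(-39) = 9438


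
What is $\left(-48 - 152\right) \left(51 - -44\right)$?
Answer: $-19000$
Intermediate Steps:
$\left(-48 - 152\right) \left(51 - -44\right) = - 200 \left(51 + 44\right) = \left(-200\right) 95 = -19000$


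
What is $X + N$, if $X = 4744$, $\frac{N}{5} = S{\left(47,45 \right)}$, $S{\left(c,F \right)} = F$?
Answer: $4969$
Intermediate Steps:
$N = 225$ ($N = 5 \cdot 45 = 225$)
$X + N = 4744 + 225 = 4969$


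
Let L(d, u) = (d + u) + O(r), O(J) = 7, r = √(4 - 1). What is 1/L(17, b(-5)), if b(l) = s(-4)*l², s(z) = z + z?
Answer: -1/176 ≈ -0.0056818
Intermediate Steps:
s(z) = 2*z
r = √3 ≈ 1.7320
b(l) = -8*l² (b(l) = (2*(-4))*l² = -8*l²)
L(d, u) = 7 + d + u (L(d, u) = (d + u) + 7 = 7 + d + u)
1/L(17, b(-5)) = 1/(7 + 17 - 8*(-5)²) = 1/(7 + 17 - 8*25) = 1/(7 + 17 - 200) = 1/(-176) = -1/176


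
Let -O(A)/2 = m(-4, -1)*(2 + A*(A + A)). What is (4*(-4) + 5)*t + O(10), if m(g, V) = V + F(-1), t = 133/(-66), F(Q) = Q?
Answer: 4981/6 ≈ 830.17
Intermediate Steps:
t = -133/66 (t = 133*(-1/66) = -133/66 ≈ -2.0152)
m(g, V) = -1 + V (m(g, V) = V - 1 = -1 + V)
O(A) = 8 + 8*A² (O(A) = -2*(-1 - 1)*(2 + A*(A + A)) = -(-4)*(2 + A*(2*A)) = -(-4)*(2 + 2*A²) = -2*(-4 - 4*A²) = 8 + 8*A²)
(4*(-4) + 5)*t + O(10) = (4*(-4) + 5)*(-133/66) + (8 + 8*10²) = (-16 + 5)*(-133/66) + (8 + 8*100) = -11*(-133/66) + (8 + 800) = 133/6 + 808 = 4981/6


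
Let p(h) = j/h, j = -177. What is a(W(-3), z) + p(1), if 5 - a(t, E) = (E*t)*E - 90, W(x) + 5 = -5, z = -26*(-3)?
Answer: 60758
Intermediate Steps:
p(h) = -177/h
z = 78
W(x) = -10 (W(x) = -5 - 5 = -10)
a(t, E) = 95 - t*E² (a(t, E) = 5 - ((E*t)*E - 90) = 5 - (t*E² - 90) = 5 - (-90 + t*E²) = 5 + (90 - t*E²) = 95 - t*E²)
a(W(-3), z) + p(1) = (95 - 1*(-10)*78²) - 177/1 = (95 - 1*(-10)*6084) - 177*1 = (95 + 60840) - 177 = 60935 - 177 = 60758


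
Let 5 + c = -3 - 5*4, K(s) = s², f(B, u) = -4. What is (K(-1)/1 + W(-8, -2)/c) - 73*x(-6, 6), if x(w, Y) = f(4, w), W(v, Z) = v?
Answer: 2053/7 ≈ 293.29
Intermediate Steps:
x(w, Y) = -4
c = -28 (c = -5 + (-3 - 5*4) = -5 + (-3 - 20) = -5 - 23 = -28)
(K(-1)/1 + W(-8, -2)/c) - 73*x(-6, 6) = ((-1)²/1 - 8/(-28)) - 73*(-4) = (1*1 - 8*(-1/28)) + 292 = (1 + 2/7) + 292 = 9/7 + 292 = 2053/7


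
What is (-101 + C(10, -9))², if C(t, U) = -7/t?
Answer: 1034289/100 ≈ 10343.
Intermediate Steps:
(-101 + C(10, -9))² = (-101 - 7/10)² = (-1017/10)² = 1034289/100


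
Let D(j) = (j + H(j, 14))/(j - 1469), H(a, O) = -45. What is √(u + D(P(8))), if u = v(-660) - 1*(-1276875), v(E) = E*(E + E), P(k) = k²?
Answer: 2*√1060088431295/1405 ≈ 1465.6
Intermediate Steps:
v(E) = 2*E² (v(E) = E*(2*E) = 2*E²)
u = 2148075 (u = 2*(-660)² - 1*(-1276875) = 2*435600 + 1276875 = 871200 + 1276875 = 2148075)
D(j) = (-45 + j)/(-1469 + j) (D(j) = (j - 45)/(j - 1469) = (-45 + j)/(-1469 + j))
√(u + D(P(8))) = √(2148075 + (-45 + 8²)/(-1469 + 8²)) = √(2148075 + (-45 + 64)/(-1469 + 64)) = √(2148075 + 19/(-1405)) = √(2148075 - 1/1405*19) = √(2148075 - 19/1405) = √(3018045356/1405) = 2*√1060088431295/1405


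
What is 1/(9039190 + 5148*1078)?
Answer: 1/14588734 ≈ 6.8546e-8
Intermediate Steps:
1/(9039190 + 5148*1078) = 1/(9039190 + 5549544) = 1/14588734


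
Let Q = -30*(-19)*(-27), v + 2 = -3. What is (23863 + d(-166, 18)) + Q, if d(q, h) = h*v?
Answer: 8383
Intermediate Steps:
v = -5 (v = -2 - 3 = -5)
d(q, h) = -5*h (d(q, h) = h*(-5) = -5*h)
Q = -15390 (Q = 570*(-27) = -15390)
(23863 + d(-166, 18)) + Q = (23863 - 5*18) - 15390 = (23863 - 90) - 15390 = 23773 - 15390 = 8383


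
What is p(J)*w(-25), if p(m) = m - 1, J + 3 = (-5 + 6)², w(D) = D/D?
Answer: -3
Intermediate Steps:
w(D) = 1
J = -2 (J = -3 + (-5 + 6)² = -3 + 1² = -3 + 1 = -2)
p(m) = -1 + m
p(J)*w(-25) = (-1 - 2)*1 = -3*1 = -3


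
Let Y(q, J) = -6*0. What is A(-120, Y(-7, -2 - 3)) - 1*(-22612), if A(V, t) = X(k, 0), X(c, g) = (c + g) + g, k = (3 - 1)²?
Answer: 22616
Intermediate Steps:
k = 4 (k = 2² = 4)
Y(q, J) = 0
X(c, g) = c + 2*g
A(V, t) = 4 (A(V, t) = 4 + 2*0 = 4 + 0 = 4)
A(-120, Y(-7, -2 - 3)) - 1*(-22612) = 4 - 1*(-22612) = 4 + 22612 = 22616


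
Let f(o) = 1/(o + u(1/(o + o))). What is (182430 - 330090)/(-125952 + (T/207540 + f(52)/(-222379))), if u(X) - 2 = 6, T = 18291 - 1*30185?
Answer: 1362976742175120/1162601413666321 ≈ 1.1723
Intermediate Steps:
T = -11894 (T = 18291 - 30185 = -11894)
u(X) = 8 (u(X) = 2 + 6 = 8)
f(o) = 1/(8 + o) (f(o) = 1/(o + 8) = 1/(8 + o))
(182430 - 330090)/(-125952 + (T/207540 + f(52)/(-222379))) = (182430 - 330090)/(-125952 + (-11894/207540 + 1/((8 + 52)*(-222379)))) = -147660/(-125952 + (-11894*1/207540 - 1/222379/60)) = -147660/(-125952 + (-5947/103770 + (1/60)*(-1/222379))) = -147660/(-125952 + (-5947/103770 - 1/13342740)) = -147660/(-125952 - 528995857/9230507532) = -147660/(-1162601413666321/9230507532) = -147660*(-9230507532/1162601413666321) = 1362976742175120/1162601413666321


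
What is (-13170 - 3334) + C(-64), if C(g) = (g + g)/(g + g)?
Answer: -16503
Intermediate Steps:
C(g) = 1 (C(g) = (2*g)/((2*g)) = (2*g)*(1/(2*g)) = 1)
(-13170 - 3334) + C(-64) = (-13170 - 3334) + 1 = -16504 + 1 = -16503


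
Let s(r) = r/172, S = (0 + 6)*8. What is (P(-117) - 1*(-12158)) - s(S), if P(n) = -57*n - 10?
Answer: 809119/43 ≈ 18817.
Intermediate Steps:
P(n) = -10 - 57*n
S = 48 (S = 6*8 = 48)
s(r) = r/172 (s(r) = r*(1/172) = r/172)
(P(-117) - 1*(-12158)) - s(S) = ((-10 - 57*(-117)) - 1*(-12158)) - 48/172 = ((-10 + 6669) + 12158) - 1*12/43 = (6659 + 12158) - 12/43 = 18817 - 12/43 = 809119/43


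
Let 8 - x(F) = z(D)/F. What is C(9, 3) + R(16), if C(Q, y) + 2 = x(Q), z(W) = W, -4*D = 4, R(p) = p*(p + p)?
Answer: 4663/9 ≈ 518.11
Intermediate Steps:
R(p) = 2*p**2 (R(p) = p*(2*p) = 2*p**2)
D = -1 (D = -1/4*4 = -1)
x(F) = 8 + 1/F (x(F) = 8 - (-1)/F = 8 + 1/F)
C(Q, y) = 6 + 1/Q (C(Q, y) = -2 + (8 + 1/Q) = 6 + 1/Q)
C(9, 3) + R(16) = (6 + 1/9) + 2*16**2 = (6 + 1/9) + 2*256 = 55/9 + 512 = 4663/9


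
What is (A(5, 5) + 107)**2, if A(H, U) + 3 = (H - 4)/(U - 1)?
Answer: 173889/16 ≈ 10868.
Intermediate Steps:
A(H, U) = -3 + (-4 + H)/(-1 + U) (A(H, U) = -3 + (H - 4)/(U - 1) = -3 + (-4 + H)/(-1 + U))
(A(5, 5) + 107)**2 = ((-1 + 5 - 3*5)/(-1 + 5) + 107)**2 = ((-1 + 5 - 15)/4 + 107)**2 = ((1/4)*(-11) + 107)**2 = (-11/4 + 107)**2 = (417/4)**2 = 173889/16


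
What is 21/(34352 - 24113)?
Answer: 7/3413 ≈ 0.0020510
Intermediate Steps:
21/(34352 - 24113) = 21/10239 = 21*(1/10239) = 7/3413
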